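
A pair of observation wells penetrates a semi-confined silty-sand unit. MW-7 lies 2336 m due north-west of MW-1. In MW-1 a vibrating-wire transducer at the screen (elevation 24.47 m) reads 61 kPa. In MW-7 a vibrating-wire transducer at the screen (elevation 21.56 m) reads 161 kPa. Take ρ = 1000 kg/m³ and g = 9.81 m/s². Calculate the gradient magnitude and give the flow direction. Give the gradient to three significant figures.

Pressure head at MW-1: ψ = P/(ρg) = 61×1000 / (1000 × 9.81) = 6.22 m.
Total head at MW-1: h = z + ψ = 24.47 + 6.22 = 30.69 m.
Pressure head at MW-7: ψ = P/(ρg) = 161×1000 / (1000 × 9.81) = 16.41 m.
Total head at MW-7: h = z + ψ = 21.56 + 16.41 = 37.97 m.
Head difference: h(MW-1) − h(MW-7) = 30.69 − 37.97 = -7.28 m.
Hydraulic gradient: i = |Δh| / L = 7.28 / 2336 = 0.00312.
Flow is from higher to lower head: from MW-7 toward MW-1, i.e. toward the south-east.

i ≈ 0.00312; groundwater flows toward the south-east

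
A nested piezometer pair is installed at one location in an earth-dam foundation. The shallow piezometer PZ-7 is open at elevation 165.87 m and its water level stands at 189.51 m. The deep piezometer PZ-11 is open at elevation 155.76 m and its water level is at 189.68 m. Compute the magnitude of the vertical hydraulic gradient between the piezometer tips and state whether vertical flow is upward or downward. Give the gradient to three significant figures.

Total head at PZ-7: h = 189.51 m (water level in the standpipe).
Total head at PZ-11: h = 189.68 m.
Δh = h(PZ-7) − h(PZ-11) = 189.51 − 189.68 = -0.17 m.
Vertical separation Δz = 165.87 − 155.76 = 10.11 m.
|i_v| = |Δh| / Δz = 0.17 / 10.11 = 0.0168.
Head is higher in the deep piezometer, so vertical flow is upward (discharge condition).

|i_v| ≈ 0.0168; vertical flow is upward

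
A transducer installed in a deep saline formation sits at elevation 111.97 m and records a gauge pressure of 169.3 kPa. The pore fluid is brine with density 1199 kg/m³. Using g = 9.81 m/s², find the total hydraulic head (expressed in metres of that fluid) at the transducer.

h ≈ 126.36 m

ψ = P/(ρg) = 169.3×1000 / (1199 × 9.81) = 14.39 m.
h = z + ψ = 111.97 + 14.39 = 126.36 m.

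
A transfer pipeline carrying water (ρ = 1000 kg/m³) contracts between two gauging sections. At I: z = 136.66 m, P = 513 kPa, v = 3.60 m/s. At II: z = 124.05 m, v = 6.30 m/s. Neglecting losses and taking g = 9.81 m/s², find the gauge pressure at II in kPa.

P₂ ≈ 623 kPa

Pressure head at I: ψ₁ = P₁/(ρg) = 513×1000 / (1000 × 9.81) = 52.29 m.
Velocity heads: v₁²/2g = 3.60²/19.62 = 0.661 m; v₂²/2g = 6.30²/19.62 = 2.023 m.
Total head H = z₁ + ψ₁ + v₁²/2g = 136.66 + 52.29 + 0.661 = 189.61 m.
ψ₂ = H − z₂ − v₂²/2g = 189.61 − 124.05 − 2.023 = 63.54 m.
P₂ = ρgψ₂ = 1000 × 9.81 × 63.54 ≈ 623 kPa.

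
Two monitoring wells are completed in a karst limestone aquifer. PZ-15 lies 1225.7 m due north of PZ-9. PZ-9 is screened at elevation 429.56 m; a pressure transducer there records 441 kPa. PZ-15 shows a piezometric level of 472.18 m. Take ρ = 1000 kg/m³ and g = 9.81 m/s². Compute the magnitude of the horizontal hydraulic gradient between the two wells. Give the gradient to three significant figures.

Pressure head at PZ-9: ψ = P/(ρg) = 441×1000 / (1000 × 9.81) = 44.95 m.
Total head at PZ-9: h = z + ψ = 429.56 + 44.95 = 474.51 m.
Total head at PZ-15: h = 472.18 m (water level in the piezometer is the total head).
Head difference: h(PZ-9) − h(PZ-15) = 474.51 − 472.18 = 2.33 m.
Hydraulic gradient: i = |Δh| / L = 2.33 / 1225.7 = 0.00190.

i ≈ 0.00190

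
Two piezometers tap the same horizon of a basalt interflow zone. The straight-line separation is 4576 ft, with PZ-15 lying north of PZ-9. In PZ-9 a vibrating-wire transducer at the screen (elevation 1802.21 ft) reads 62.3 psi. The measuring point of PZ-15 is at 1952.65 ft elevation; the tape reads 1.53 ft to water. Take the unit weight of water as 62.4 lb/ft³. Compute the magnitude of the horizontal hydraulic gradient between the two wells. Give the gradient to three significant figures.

Pressure head at PZ-9: ψ = 144·P/γ = 144 × 62.3 / 62.4 = 143.77 ft.
Total head at PZ-9: h = z + ψ = 1802.21 + 143.77 = 1945.98 ft.
Total head at PZ-15: h = 1952.65 − 1.53 = 1951.12 ft.
Head difference: h(PZ-9) − h(PZ-15) = 1945.98 − 1951.12 = -5.14 ft.
Hydraulic gradient: i = |Δh| / L = 5.14 / 4576 = 0.00112.

i ≈ 0.00112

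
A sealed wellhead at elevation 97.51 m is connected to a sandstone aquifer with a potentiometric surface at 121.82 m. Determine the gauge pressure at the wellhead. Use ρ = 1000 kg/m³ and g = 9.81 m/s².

Head above the cap: Δh = 121.82 − 97.51 = 24.31 m.
P = ρgΔh = 1000 × 9.81 × 24.31 = 238481 Pa ≈ 238 kPa.

P ≈ 238 kPa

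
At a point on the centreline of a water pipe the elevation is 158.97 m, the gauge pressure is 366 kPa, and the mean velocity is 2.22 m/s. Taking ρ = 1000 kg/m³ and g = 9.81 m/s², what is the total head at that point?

h ≈ 196.53 m

Pressure head ψ = P/(ρg) = 366×1000 / (1000 × 9.81) = 37.31 m.
Velocity head = v²/(2g) = 2.22² / (2 × 9.81) = 0.251 m.
h = z + ψ + v²/(2g) = 158.97 + 37.31 + 0.251 = 196.53 m.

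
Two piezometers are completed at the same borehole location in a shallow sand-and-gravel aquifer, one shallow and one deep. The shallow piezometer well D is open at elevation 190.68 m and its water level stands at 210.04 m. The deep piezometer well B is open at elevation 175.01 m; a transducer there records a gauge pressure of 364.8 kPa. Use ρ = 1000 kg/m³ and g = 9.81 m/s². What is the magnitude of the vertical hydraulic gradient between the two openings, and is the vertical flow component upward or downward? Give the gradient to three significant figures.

Total head at well D: h = 210.04 m (water level in the standpipe).
Pressure head at well B: ψ = P/(ρg) = 364.8×1000 / (1000 × 9.81) = 37.19 m.
Total head at well B: h = z + ψ = 175.01 + 37.19 = 212.20 m.
Δh = h(well D) − h(well B) = 210.04 − 212.20 = -2.16 m.
Vertical separation Δz = 190.68 − 175.01 = 15.67 m.
|i_v| = |Δh| / Δz = 2.16 / 15.67 = 0.138.
Head is higher in the deep piezometer, so vertical flow is upward (discharge condition).

|i_v| ≈ 0.138; vertical flow is upward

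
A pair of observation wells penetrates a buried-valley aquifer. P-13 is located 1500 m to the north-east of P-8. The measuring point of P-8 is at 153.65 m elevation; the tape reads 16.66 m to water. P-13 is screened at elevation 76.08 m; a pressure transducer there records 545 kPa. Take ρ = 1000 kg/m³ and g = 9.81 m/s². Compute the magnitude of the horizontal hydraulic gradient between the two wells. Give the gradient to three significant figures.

i ≈ 0.00357

Total head at P-8: h = 153.65 − 16.66 = 136.99 m.
Pressure head at P-13: ψ = P/(ρg) = 545×1000 / (1000 × 9.81) = 55.56 m.
Total head at P-13: h = z + ψ = 76.08 + 55.56 = 131.64 m.
Head difference: h(P-8) − h(P-13) = 136.99 − 131.64 = 5.35 m.
Hydraulic gradient: i = |Δh| / L = 5.35 / 1500 = 0.00357.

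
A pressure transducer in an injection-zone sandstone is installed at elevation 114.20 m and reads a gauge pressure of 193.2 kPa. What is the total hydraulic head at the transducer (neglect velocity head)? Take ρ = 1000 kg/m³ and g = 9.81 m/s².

h ≈ 133.89 m

ψ = P/(ρg) = 193.2×1000 / (1000 × 9.81) = 19.69 m.
h = z + ψ = 114.20 + 19.69 = 133.89 m.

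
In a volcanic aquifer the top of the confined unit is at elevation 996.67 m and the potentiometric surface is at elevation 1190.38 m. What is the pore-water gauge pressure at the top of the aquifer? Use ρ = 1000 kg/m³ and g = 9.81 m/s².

P ≈ 1900 kPa

Pressure head at the aquifer top: ψ = h − z = 1190.38 − 996.67 = 193.71 m.
P = ρgψ = 1000 × 9.81 × 193.71 = 1900295 Pa ≈ 1900 kPa.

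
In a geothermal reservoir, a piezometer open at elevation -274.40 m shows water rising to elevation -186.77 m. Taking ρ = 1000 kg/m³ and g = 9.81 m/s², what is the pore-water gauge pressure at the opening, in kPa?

Pressure head ψ = h − z = -186.77 − (-274.40) = 87.63 m.
P = ρgψ = 1000 × 9.81 × 87.63 = 859650 Pa ≈ 860 kPa.

P ≈ 860 kPa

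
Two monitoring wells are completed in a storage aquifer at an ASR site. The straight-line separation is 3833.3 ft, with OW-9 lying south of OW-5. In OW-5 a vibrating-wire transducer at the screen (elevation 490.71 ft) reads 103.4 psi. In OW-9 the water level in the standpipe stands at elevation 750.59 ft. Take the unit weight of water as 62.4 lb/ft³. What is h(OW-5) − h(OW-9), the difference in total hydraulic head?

Δh ≈ -21.26 ft

Pressure head at OW-5: ψ = 144·P/γ = 144 × 103.4 / 62.4 = 238.62 ft.
Total head at OW-5: h = z + ψ = 490.71 + 238.62 = 729.33 ft.
Total head at OW-9: h = 750.59 ft (water level in the piezometer is the total head).
Head difference: h(OW-5) − h(OW-9) = 729.33 − 750.59 = -21.26 ft.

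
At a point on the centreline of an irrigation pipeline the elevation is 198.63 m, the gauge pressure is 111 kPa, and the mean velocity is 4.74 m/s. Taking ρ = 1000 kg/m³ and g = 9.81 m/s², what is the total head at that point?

Pressure head ψ = P/(ρg) = 111×1000 / (1000 × 9.81) = 11.31 m.
Velocity head = v²/(2g) = 4.74² / (2 × 9.81) = 1.145 m.
h = z + ψ + v²/(2g) = 198.63 + 11.31 + 1.145 = 211.09 m.

h ≈ 211.09 m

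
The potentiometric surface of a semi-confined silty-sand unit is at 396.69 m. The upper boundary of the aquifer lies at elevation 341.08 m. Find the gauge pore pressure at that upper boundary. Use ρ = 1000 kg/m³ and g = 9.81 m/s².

P ≈ 546 kPa

Pressure head at the aquifer top: ψ = h − z = 396.69 − 341.08 = 55.61 m.
P = ρgψ = 1000 × 9.81 × 55.61 = 545534 Pa ≈ 546 kPa.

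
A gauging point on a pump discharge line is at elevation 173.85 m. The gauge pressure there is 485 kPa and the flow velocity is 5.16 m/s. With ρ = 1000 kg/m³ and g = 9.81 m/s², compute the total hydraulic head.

Pressure head ψ = P/(ρg) = 485×1000 / (1000 × 9.81) = 49.44 m.
Velocity head = v²/(2g) = 5.16² / (2 × 9.81) = 1.357 m.
h = z + ψ + v²/(2g) = 173.85 + 49.44 + 1.357 = 224.65 m.

h ≈ 224.65 m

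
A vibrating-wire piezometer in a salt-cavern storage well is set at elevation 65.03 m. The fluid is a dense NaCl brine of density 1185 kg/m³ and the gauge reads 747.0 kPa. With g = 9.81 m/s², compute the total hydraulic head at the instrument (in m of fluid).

h ≈ 129.29 m

ψ = P/(ρg) = 747.0×1000 / (1185 × 9.81) = 64.26 m.
h = z + ψ = 65.03 + 64.26 = 129.29 m.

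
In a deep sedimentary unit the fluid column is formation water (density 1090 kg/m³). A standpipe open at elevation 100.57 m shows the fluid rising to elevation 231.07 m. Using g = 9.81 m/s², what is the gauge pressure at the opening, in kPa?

Pressure head ψ = h − z = 231.07 − 100.57 = 130.50 m.
P = ρgψ = 1090 × 9.81 × 130.50 = 1395423 Pa ≈ 1400 kPa.

P ≈ 1400 kPa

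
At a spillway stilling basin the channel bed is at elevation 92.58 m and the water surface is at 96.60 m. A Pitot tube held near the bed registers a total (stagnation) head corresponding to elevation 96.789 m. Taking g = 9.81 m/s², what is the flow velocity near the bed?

v ≈ 1.93 m/s

Near the bed, under hydrostatic conditions, the piezometric head (z + ψ) equals the free-surface elevation, 96.60 m.
Velocity head = total − piezometric = 96.789 − 96.60 = 0.189 m.
v = √(2g·h_v) = √(2 × 9.81 × 0.189) = 1.93 m/s.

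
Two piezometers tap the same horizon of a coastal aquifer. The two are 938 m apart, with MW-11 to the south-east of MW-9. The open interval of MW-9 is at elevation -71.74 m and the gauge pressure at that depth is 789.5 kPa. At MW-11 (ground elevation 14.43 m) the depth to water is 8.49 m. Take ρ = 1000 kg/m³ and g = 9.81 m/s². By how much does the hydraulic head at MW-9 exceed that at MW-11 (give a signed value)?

Pressure head at MW-9: ψ = P/(ρg) = 789.5×1000 / (1000 × 9.81) = 80.48 m.
Total head at MW-9: h = z + ψ = -71.74 + 80.48 = 8.74 m.
Total head at MW-11: h = 14.43 − 8.49 = 5.94 m.
Head difference: h(MW-9) − h(MW-11) = 8.74 − 5.94 = 2.80 m.

Δh ≈ 2.80 m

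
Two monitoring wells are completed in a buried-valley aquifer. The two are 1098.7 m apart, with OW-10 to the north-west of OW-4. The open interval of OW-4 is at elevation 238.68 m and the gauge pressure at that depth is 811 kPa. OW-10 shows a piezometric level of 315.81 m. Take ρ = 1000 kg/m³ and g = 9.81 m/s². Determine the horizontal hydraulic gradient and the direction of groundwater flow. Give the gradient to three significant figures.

Pressure head at OW-4: ψ = P/(ρg) = 811×1000 / (1000 × 9.81) = 82.67 m.
Total head at OW-4: h = z + ψ = 238.68 + 82.67 = 321.35 m.
Total head at OW-10: h = 315.81 m (water level in the piezometer is the total head).
Head difference: h(OW-4) − h(OW-10) = 321.35 − 315.81 = 5.54 m.
Hydraulic gradient: i = |Δh| / L = 5.54 / 1098.7 = 0.00504.
Flow is from higher to lower head: from OW-4 toward OW-10, i.e. toward the north-west.

i ≈ 0.00504; groundwater flows toward the north-west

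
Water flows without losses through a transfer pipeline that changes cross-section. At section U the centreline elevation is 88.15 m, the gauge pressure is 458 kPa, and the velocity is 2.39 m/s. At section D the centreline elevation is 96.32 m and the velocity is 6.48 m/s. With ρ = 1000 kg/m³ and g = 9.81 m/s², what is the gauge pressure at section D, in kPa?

P₂ ≈ 360 kPa

Pressure head at U: ψ₁ = P₁/(ρg) = 458×1000 / (1000 × 9.81) = 46.69 m.
Velocity heads: v₁²/2g = 2.39²/19.62 = 0.291 m; v₂²/2g = 6.48²/19.62 = 2.140 m.
Total head H = z₁ + ψ₁ + v₁²/2g = 88.15 + 46.69 + 0.291 = 135.13 m.
ψ₂ = H − z₂ − v₂²/2g = 135.13 − 96.32 − 2.140 = 36.67 m.
P₂ = ρgψ₂ = 1000 × 9.81 × 36.67 ≈ 360 kPa.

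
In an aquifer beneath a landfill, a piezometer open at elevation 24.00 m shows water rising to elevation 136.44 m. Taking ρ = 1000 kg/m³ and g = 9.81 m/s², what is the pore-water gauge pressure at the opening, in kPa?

Pressure head ψ = h − z = 136.44 − 24.00 = 112.44 m.
P = ρgψ = 1000 × 9.81 × 112.44 = 1103036 Pa ≈ 1100 kPa.

P ≈ 1100 kPa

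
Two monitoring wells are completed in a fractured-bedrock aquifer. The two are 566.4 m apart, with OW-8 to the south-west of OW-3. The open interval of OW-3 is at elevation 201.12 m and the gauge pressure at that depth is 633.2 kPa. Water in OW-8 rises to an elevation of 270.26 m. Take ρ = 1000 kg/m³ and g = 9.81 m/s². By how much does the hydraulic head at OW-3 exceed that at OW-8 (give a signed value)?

Δh ≈ -4.59 m

Pressure head at OW-3: ψ = P/(ρg) = 633.2×1000 / (1000 × 9.81) = 64.55 m.
Total head at OW-3: h = z + ψ = 201.12 + 64.55 = 265.67 m.
Total head at OW-8: h = 270.26 m (water level in the piezometer is the total head).
Head difference: h(OW-3) − h(OW-8) = 265.67 − 270.26 = -4.59 m.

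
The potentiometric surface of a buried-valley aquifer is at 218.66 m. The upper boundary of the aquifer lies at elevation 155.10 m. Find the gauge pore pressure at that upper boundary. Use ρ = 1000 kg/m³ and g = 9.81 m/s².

Pressure head at the aquifer top: ψ = h − z = 218.66 − 155.10 = 63.56 m.
P = ρgψ = 1000 × 9.81 × 63.56 = 623524 Pa ≈ 624 kPa.

P ≈ 624 kPa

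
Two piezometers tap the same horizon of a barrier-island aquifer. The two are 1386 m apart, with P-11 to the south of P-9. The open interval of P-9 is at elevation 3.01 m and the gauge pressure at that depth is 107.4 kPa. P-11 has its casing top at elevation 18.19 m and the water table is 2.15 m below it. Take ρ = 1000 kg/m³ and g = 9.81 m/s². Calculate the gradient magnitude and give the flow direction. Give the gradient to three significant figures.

Pressure head at P-9: ψ = P/(ρg) = 107.4×1000 / (1000 × 9.81) = 10.95 m.
Total head at P-9: h = z + ψ = 3.01 + 10.95 = 13.96 m.
Total head at P-11: h = 18.19 − 2.15 = 16.04 m.
Head difference: h(P-9) − h(P-11) = 13.96 − 16.04 = -2.08 m.
Hydraulic gradient: i = |Δh| / L = 2.08 / 1386 = 0.00150.
Flow is from higher to lower head: from P-11 toward P-9, i.e. toward the north.

i ≈ 0.00150; groundwater flows toward the north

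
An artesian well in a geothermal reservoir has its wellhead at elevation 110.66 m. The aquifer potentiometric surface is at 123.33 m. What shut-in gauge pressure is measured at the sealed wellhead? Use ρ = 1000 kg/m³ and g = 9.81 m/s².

Head above the cap: Δh = 123.33 − 110.66 = 12.67 m.
P = ρgΔh = 1000 × 9.81 × 12.67 = 124293 Pa ≈ 124 kPa.

P ≈ 124 kPa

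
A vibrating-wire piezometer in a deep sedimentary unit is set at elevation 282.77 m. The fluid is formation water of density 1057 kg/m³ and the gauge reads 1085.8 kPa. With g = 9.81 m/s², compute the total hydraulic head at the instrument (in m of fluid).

ψ = P/(ρg) = 1085.8×1000 / (1057 × 9.81) = 104.71 m.
h = z + ψ = 282.77 + 104.71 = 387.48 m.

h ≈ 387.48 m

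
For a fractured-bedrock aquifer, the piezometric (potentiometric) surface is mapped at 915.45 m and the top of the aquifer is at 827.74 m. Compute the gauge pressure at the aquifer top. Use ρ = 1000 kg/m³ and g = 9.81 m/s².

P ≈ 860 kPa

Pressure head at the aquifer top: ψ = h − z = 915.45 − 827.74 = 87.71 m.
P = ρgψ = 1000 × 9.81 × 87.71 = 860435 Pa ≈ 860 kPa.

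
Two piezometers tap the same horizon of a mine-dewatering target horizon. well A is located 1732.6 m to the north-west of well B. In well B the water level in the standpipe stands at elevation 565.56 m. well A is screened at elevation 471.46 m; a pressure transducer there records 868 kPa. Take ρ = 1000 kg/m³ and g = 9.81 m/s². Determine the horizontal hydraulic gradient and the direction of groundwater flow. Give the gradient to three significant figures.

i ≈ 0.00324; groundwater flows toward the north-west

Total head at well B: h = 565.56 m (water level in the piezometer is the total head).
Pressure head at well A: ψ = P/(ρg) = 868×1000 / (1000 × 9.81) = 88.48 m.
Total head at well A: h = z + ψ = 471.46 + 88.48 = 559.94 m.
Head difference: h(well B) − h(well A) = 565.56 − 559.94 = 5.62 m.
Hydraulic gradient: i = |Δh| / L = 5.62 / 1732.6 = 0.00324.
Flow is from higher to lower head: from well B toward well A, i.e. toward the north-west.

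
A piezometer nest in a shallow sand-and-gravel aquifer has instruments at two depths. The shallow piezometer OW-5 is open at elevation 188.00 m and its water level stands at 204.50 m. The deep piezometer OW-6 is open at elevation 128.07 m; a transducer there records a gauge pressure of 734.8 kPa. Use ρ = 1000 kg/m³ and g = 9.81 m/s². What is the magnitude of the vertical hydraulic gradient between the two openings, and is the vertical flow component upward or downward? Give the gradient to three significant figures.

Total head at OW-5: h = 204.50 m (water level in the standpipe).
Pressure head at OW-6: ψ = P/(ρg) = 734.8×1000 / (1000 × 9.81) = 74.90 m.
Total head at OW-6: h = z + ψ = 128.07 + 74.90 = 202.97 m.
Δh = h(OW-5) − h(OW-6) = 204.50 − 202.97 = 1.53 m.
Vertical separation Δz = 188.00 − 128.07 = 59.93 m.
|i_v| = |Δh| / Δz = 1.53 / 59.93 = 0.0255.
Head is higher in the shallow piezometer, so vertical flow is downward (recharge condition).

|i_v| ≈ 0.0255; vertical flow is downward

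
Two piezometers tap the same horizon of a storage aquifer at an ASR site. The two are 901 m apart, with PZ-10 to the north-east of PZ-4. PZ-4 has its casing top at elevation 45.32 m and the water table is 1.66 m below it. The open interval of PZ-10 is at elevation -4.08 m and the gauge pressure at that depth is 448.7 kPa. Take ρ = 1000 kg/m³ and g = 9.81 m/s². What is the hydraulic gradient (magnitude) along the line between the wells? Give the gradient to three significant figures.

Total head at PZ-4: h = 45.32 − 1.66 = 43.66 m.
Pressure head at PZ-10: ψ = P/(ρg) = 448.7×1000 / (1000 × 9.81) = 45.74 m.
Total head at PZ-10: h = z + ψ = -4.08 + 45.74 = 41.66 m.
Head difference: h(PZ-4) − h(PZ-10) = 43.66 − 41.66 = 2.00 m.
Hydraulic gradient: i = |Δh| / L = 2.00 / 901 = 0.00222.

i ≈ 0.00222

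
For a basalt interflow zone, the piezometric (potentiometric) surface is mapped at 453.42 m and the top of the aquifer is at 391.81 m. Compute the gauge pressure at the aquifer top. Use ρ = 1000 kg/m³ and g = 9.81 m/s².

Pressure head at the aquifer top: ψ = h − z = 453.42 − 391.81 = 61.61 m.
P = ρgψ = 1000 × 9.81 × 61.61 = 604394 Pa ≈ 604 kPa.

P ≈ 604 kPa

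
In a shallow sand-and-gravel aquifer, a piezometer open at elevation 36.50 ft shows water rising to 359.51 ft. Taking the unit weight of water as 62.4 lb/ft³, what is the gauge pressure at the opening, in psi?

P ≈ 140 psi

Pressure head ψ = h − z = 359.51 − 36.50 = 323.01 ft.
P = γ·ψ / 144 = 62.4 × 323.01 / 144 = 140 psi.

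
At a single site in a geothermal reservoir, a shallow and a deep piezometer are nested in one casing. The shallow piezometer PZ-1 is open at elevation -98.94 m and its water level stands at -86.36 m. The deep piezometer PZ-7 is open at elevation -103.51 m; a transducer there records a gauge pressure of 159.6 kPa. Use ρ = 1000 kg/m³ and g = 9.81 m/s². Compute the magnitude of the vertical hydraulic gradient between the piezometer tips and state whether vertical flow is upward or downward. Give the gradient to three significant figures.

|i_v| ≈ 0.193; vertical flow is downward

Total head at PZ-1: h = -86.36 m (water level in the standpipe).
Pressure head at PZ-7: ψ = P/(ρg) = 159.6×1000 / (1000 × 9.81) = 16.27 m.
Total head at PZ-7: h = z + ψ = -103.51 + 16.27 = -87.24 m.
Δh = h(PZ-1) − h(PZ-7) = -86.36 − (-87.24) = 0.88 m.
Vertical separation Δz = -98.94 − (-103.51) = 4.57 m.
|i_v| = |Δh| / Δz = 0.88 / 4.57 = 0.193.
Head is higher in the shallow piezometer, so vertical flow is downward (recharge condition).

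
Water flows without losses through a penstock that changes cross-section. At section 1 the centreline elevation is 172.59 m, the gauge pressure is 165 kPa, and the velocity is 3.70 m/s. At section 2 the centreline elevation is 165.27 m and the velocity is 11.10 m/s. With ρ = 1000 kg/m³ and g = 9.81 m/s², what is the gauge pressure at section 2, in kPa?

P₂ ≈ 182 kPa

Pressure head at 1: ψ₁ = P₁/(ρg) = 165×1000 / (1000 × 9.81) = 16.82 m.
Velocity heads: v₁²/2g = 3.70²/19.62 = 0.698 m; v₂²/2g = 11.10²/19.62 = 6.280 m.
Total head H = z₁ + ψ₁ + v₁²/2g = 172.59 + 16.82 + 0.698 = 190.11 m.
ψ₂ = H − z₂ − v₂²/2g = 190.11 − 165.27 − 6.280 = 18.56 m.
P₂ = ρgψ₂ = 1000 × 9.81 × 18.56 ≈ 182 kPa.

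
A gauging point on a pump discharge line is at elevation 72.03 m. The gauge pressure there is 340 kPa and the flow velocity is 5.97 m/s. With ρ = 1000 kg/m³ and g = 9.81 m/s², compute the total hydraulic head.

h ≈ 108.51 m

Pressure head ψ = P/(ρg) = 340×1000 / (1000 × 9.81) = 34.66 m.
Velocity head = v²/(2g) = 5.97² / (2 × 9.81) = 1.817 m.
h = z + ψ + v²/(2g) = 72.03 + 34.66 + 1.817 = 108.51 m.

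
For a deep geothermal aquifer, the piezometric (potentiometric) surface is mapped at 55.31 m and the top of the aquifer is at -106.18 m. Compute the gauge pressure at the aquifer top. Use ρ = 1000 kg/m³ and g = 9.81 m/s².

Pressure head at the aquifer top: ψ = h − z = 55.31 − (-106.18) = 161.49 m.
P = ρgψ = 1000 × 9.81 × 161.49 = 1584217 Pa ≈ 1580 kPa.

P ≈ 1580 kPa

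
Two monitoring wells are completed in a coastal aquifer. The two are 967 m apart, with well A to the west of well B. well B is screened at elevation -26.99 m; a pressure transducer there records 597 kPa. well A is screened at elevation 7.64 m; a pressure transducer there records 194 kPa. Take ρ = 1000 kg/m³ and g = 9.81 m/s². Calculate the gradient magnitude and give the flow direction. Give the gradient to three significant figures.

Pressure head at well B: ψ = P/(ρg) = 597×1000 / (1000 × 9.81) = 60.86 m.
Total head at well B: h = z + ψ = -26.99 + 60.86 = 33.87 m.
Pressure head at well A: ψ = P/(ρg) = 194×1000 / (1000 × 9.81) = 19.78 m.
Total head at well A: h = z + ψ = 7.64 + 19.78 = 27.42 m.
Head difference: h(well B) − h(well A) = 33.87 − 27.42 = 6.45 m.
Hydraulic gradient: i = |Δh| / L = 6.45 / 967 = 0.00667.
Flow is from higher to lower head: from well B toward well A, i.e. toward the west.

i ≈ 0.00667; groundwater flows toward the west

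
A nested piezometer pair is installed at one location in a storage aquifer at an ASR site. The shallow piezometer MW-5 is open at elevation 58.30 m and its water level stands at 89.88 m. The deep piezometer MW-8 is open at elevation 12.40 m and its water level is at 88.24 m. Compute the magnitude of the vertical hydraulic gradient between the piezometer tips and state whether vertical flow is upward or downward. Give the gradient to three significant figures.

|i_v| ≈ 0.0357; vertical flow is downward

Total head at MW-5: h = 89.88 m (water level in the standpipe).
Total head at MW-8: h = 88.24 m.
Δh = h(MW-5) − h(MW-8) = 89.88 − 88.24 = 1.64 m.
Vertical separation Δz = 58.30 − 12.40 = 45.90 m.
|i_v| = |Δh| / Δz = 1.64 / 45.90 = 0.0357.
Head is higher in the shallow piezometer, so vertical flow is downward (recharge condition).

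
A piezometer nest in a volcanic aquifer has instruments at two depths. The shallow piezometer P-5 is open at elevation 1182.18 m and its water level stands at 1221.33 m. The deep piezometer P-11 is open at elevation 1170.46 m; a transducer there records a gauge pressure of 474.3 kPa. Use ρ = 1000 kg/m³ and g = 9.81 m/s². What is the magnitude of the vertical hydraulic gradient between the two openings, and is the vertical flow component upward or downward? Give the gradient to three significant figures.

Total head at P-5: h = 1221.33 m (water level in the standpipe).
Pressure head at P-11: ψ = P/(ρg) = 474.3×1000 / (1000 × 9.81) = 48.35 m.
Total head at P-11: h = z + ψ = 1170.46 + 48.35 = 1218.81 m.
Δh = h(P-5) − h(P-11) = 1221.33 − 1218.81 = 2.52 m.
Vertical separation Δz = 1182.18 − 1170.46 = 11.72 m.
|i_v| = |Δh| / Δz = 2.52 / 11.72 = 0.215.
Head is higher in the shallow piezometer, so vertical flow is downward (recharge condition).

|i_v| ≈ 0.215; vertical flow is downward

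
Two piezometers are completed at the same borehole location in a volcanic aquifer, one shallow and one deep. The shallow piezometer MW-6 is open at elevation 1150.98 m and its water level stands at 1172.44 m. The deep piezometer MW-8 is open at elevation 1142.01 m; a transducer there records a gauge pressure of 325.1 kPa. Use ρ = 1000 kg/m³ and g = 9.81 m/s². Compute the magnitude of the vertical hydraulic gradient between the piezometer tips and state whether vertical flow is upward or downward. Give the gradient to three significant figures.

Total head at MW-6: h = 1172.44 m (water level in the standpipe).
Pressure head at MW-8: ψ = P/(ρg) = 325.1×1000 / (1000 × 9.81) = 33.14 m.
Total head at MW-8: h = z + ψ = 1142.01 + 33.14 = 1175.15 m.
Δh = h(MW-6) − h(MW-8) = 1172.44 − 1175.15 = -2.71 m.
Vertical separation Δz = 1150.98 − 1142.01 = 8.97 m.
|i_v| = |Δh| / Δz = 2.71 / 8.97 = 0.302.
Head is higher in the deep piezometer, so vertical flow is upward (discharge condition).

|i_v| ≈ 0.302; vertical flow is upward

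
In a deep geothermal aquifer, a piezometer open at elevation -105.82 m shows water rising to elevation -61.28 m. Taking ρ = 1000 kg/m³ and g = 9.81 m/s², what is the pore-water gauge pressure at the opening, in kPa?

Pressure head ψ = h − z = -61.28 − (-105.82) = 44.54 m.
P = ρgψ = 1000 × 9.81 × 44.54 = 436937 Pa ≈ 437 kPa.

P ≈ 437 kPa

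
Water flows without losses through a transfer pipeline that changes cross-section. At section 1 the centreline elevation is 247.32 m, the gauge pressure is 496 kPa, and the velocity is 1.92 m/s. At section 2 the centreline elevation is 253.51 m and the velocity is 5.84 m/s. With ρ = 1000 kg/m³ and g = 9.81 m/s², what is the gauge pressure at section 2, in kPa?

P₂ ≈ 420 kPa

Pressure head at 1: ψ₁ = P₁/(ρg) = 496×1000 / (1000 × 9.81) = 50.56 m.
Velocity heads: v₁²/2g = 1.92²/19.62 = 0.188 m; v₂²/2g = 5.84²/19.62 = 1.738 m.
Total head H = z₁ + ψ₁ + v₁²/2g = 247.32 + 50.56 + 0.188 = 298.07 m.
ψ₂ = H − z₂ − v₂²/2g = 298.07 − 253.51 − 1.738 = 42.82 m.
P₂ = ρgψ₂ = 1000 × 9.81 × 42.82 ≈ 420 kPa.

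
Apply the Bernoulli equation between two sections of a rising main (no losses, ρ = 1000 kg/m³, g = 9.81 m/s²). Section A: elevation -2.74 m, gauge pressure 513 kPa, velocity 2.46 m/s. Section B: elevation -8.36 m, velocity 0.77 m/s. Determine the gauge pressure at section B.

Pressure head at A: ψ₁ = P₁/(ρg) = 513×1000 / (1000 × 9.81) = 52.29 m.
Velocity heads: v₁²/2g = 2.46²/19.62 = 0.308 m; v₂²/2g = 0.77²/19.62 = 0.030 m.
Total head H = z₁ + ψ₁ + v₁²/2g = -2.74 + 52.29 + 0.308 = 49.86 m.
ψ₂ = H − z₂ − v₂²/2g = 49.86 − (-8.36) − 0.030 = 58.19 m.
P₂ = ρgψ₂ = 1000 × 9.81 × 58.19 ≈ 571 kPa.

P₂ ≈ 571 kPa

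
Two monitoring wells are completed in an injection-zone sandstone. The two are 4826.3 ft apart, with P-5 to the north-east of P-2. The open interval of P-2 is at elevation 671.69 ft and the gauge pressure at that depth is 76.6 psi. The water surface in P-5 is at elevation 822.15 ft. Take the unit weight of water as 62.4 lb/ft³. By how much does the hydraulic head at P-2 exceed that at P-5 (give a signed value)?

Δh ≈ 26.31 ft

Pressure head at P-2: ψ = 144·P/γ = 144 × 76.6 / 62.4 = 176.77 ft.
Total head at P-2: h = z + ψ = 671.69 + 176.77 = 848.46 ft.
Total head at P-5: h = 822.15 ft (water level in the piezometer is the total head).
Head difference: h(P-2) − h(P-5) = 848.46 − 822.15 = 26.31 ft.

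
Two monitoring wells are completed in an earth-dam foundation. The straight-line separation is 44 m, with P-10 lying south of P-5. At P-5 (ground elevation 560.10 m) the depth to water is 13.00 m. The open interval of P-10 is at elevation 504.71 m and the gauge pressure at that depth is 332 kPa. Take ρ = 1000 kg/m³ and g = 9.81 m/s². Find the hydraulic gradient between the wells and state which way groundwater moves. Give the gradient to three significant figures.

i ≈ 0.194; groundwater flows toward the south

Total head at P-5: h = 560.10 − 13.00 = 547.10 m.
Pressure head at P-10: ψ = P/(ρg) = 332×1000 / (1000 × 9.81) = 33.84 m.
Total head at P-10: h = z + ψ = 504.71 + 33.84 = 538.55 m.
Head difference: h(P-5) − h(P-10) = 547.10 − 538.55 = 8.55 m.
Hydraulic gradient: i = |Δh| / L = 8.55 / 44 = 0.194.
Flow is from higher to lower head: from P-5 toward P-10, i.e. toward the south.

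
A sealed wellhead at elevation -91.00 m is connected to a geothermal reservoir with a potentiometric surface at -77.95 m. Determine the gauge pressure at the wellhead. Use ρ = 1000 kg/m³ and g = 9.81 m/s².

Head above the cap: Δh = -77.95 − (-91.00) = 13.05 m.
P = ρgΔh = 1000 × 9.81 × 13.05 = 128020 Pa ≈ 128 kPa.

P ≈ 128 kPa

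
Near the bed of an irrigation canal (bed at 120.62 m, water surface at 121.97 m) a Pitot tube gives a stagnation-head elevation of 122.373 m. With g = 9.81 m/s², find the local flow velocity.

Near the bed, under hydrostatic conditions, the piezometric head (z + ψ) equals the free-surface elevation, 121.97 m.
Velocity head = total − piezometric = 122.373 − 121.97 = 0.403 m.
v = √(2g·h_v) = √(2 × 9.81 × 0.403) = 2.81 m/s.

v ≈ 2.81 m/s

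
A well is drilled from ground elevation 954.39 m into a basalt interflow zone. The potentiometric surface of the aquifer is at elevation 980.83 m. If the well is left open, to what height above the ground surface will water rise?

≈ 26.44 m above ground

Water rises to the potentiometric surface, so the rise above ground = 980.83 − 954.39 = 26.44 m.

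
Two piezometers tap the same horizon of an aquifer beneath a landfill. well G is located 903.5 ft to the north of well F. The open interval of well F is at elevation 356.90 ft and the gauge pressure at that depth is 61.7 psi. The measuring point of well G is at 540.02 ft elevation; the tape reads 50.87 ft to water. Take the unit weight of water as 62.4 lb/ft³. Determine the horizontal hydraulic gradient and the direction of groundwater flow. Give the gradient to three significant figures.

Pressure head at well F: ψ = 144·P/γ = 144 × 61.7 / 62.4 = 142.38 ft.
Total head at well F: h = z + ψ = 356.90 + 142.38 = 499.28 ft.
Total head at well G: h = 540.02 − 50.87 = 489.15 ft.
Head difference: h(well F) − h(well G) = 499.28 − 489.15 = 10.13 ft.
Hydraulic gradient: i = |Δh| / L = 10.13 / 903.5 = 0.0112.
Flow is from higher to lower head: from well F toward well G, i.e. toward the north.

i ≈ 0.0112; groundwater flows toward the north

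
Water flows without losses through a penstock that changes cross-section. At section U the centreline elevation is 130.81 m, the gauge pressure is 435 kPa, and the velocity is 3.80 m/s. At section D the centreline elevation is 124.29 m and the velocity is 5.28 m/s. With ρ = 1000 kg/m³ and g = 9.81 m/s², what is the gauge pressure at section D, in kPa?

Pressure head at U: ψ₁ = P₁/(ρg) = 435×1000 / (1000 × 9.81) = 44.34 m.
Velocity heads: v₁²/2g = 3.80²/19.62 = 0.736 m; v₂²/2g = 5.28²/19.62 = 1.421 m.
Total head H = z₁ + ψ₁ + v₁²/2g = 130.81 + 44.34 + 0.736 = 175.89 m.
ψ₂ = H − z₂ − v₂²/2g = 175.89 − 124.29 − 1.421 = 50.18 m.
P₂ = ρgψ₂ = 1000 × 9.81 × 50.18 ≈ 492 kPa.

P₂ ≈ 492 kPa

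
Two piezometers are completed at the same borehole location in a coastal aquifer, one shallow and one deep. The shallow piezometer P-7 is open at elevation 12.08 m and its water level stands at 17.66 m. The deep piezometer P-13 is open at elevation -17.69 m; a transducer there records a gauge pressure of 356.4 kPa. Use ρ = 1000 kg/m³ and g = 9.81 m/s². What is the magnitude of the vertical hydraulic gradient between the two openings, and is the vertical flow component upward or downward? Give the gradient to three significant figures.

|i_v| ≈ 0.0329; vertical flow is upward

Total head at P-7: h = 17.66 m (water level in the standpipe).
Pressure head at P-13: ψ = P/(ρg) = 356.4×1000 / (1000 × 9.81) = 36.33 m.
Total head at P-13: h = z + ψ = -17.69 + 36.33 = 18.64 m.
Δh = h(P-7) − h(P-13) = 17.66 − 18.64 = -0.98 m.
Vertical separation Δz = 12.08 − (-17.69) = 29.77 m.
|i_v| = |Δh| / Δz = 0.98 / 29.77 = 0.0329.
Head is higher in the deep piezometer, so vertical flow is upward (discharge condition).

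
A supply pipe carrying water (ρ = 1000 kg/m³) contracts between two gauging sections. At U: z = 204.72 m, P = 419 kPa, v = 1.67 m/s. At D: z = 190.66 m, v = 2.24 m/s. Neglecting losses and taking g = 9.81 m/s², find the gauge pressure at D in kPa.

P₂ ≈ 556 kPa

Pressure head at U: ψ₁ = P₁/(ρg) = 419×1000 / (1000 × 9.81) = 42.71 m.
Velocity heads: v₁²/2g = 1.67²/19.62 = 0.142 m; v₂²/2g = 2.24²/19.62 = 0.256 m.
Total head H = z₁ + ψ₁ + v₁²/2g = 204.72 + 42.71 + 0.142 = 247.57 m.
ψ₂ = H − z₂ − v₂²/2g = 247.57 − 190.66 − 0.256 = 56.65 m.
P₂ = ρgψ₂ = 1000 × 9.81 × 56.65 ≈ 556 kPa.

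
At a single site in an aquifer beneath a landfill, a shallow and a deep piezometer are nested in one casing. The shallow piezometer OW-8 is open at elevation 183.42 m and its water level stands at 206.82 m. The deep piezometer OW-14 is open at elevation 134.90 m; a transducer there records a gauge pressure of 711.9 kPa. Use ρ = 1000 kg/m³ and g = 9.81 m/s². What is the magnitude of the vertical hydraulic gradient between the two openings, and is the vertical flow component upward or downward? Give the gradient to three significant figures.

Total head at OW-8: h = 206.82 m (water level in the standpipe).
Pressure head at OW-14: ψ = P/(ρg) = 711.9×1000 / (1000 × 9.81) = 72.57 m.
Total head at OW-14: h = z + ψ = 134.90 + 72.57 = 207.47 m.
Δh = h(OW-8) − h(OW-14) = 206.82 − 207.47 = -0.65 m.
Vertical separation Δz = 183.42 − 134.90 = 48.52 m.
|i_v| = |Δh| / Δz = 0.65 / 48.52 = 0.0134.
Head is higher in the deep piezometer, so vertical flow is upward (discharge condition).

|i_v| ≈ 0.0134; vertical flow is upward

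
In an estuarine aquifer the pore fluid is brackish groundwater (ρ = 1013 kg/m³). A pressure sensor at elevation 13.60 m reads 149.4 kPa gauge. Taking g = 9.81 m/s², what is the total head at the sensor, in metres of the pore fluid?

h ≈ 28.63 m

ψ = P/(ρg) = 149.4×1000 / (1013 × 9.81) = 15.03 m.
h = z + ψ = 13.60 + 15.03 = 28.63 m.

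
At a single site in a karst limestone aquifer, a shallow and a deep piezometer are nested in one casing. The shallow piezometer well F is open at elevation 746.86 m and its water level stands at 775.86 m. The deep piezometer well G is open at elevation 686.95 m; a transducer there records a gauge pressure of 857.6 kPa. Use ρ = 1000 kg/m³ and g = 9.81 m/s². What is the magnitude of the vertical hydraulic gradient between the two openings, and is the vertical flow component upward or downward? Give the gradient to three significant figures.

Total head at well F: h = 775.86 m (water level in the standpipe).
Pressure head at well G: ψ = P/(ρg) = 857.6×1000 / (1000 × 9.81) = 87.42 m.
Total head at well G: h = z + ψ = 686.95 + 87.42 = 774.37 m.
Δh = h(well F) − h(well G) = 775.86 − 774.37 = 1.49 m.
Vertical separation Δz = 746.86 − 686.95 = 59.91 m.
|i_v| = |Δh| / Δz = 1.49 / 59.91 = 0.0249.
Head is higher in the shallow piezometer, so vertical flow is downward (recharge condition).

|i_v| ≈ 0.0249; vertical flow is downward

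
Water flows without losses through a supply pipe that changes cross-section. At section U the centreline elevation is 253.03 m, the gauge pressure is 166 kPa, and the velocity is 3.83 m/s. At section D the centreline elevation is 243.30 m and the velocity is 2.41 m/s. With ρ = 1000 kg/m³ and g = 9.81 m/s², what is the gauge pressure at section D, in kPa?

P₂ ≈ 266 kPa

Pressure head at U: ψ₁ = P₁/(ρg) = 166×1000 / (1000 × 9.81) = 16.92 m.
Velocity heads: v₁²/2g = 3.83²/19.62 = 0.748 m; v₂²/2g = 2.41²/19.62 = 0.296 m.
Total head H = z₁ + ψ₁ + v₁²/2g = 253.03 + 16.92 + 0.748 = 270.70 m.
ψ₂ = H − z₂ − v₂²/2g = 270.70 − 243.30 − 0.296 = 27.10 m.
P₂ = ρgψ₂ = 1000 × 9.81 × 27.10 ≈ 266 kPa.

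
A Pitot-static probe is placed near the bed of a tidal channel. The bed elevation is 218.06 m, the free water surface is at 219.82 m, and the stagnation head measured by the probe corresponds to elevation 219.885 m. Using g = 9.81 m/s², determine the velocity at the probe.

v ≈ 1.13 m/s

Near the bed, under hydrostatic conditions, the piezometric head (z + ψ) equals the free-surface elevation, 219.82 m.
Velocity head = total − piezometric = 219.885 − 219.82 = 0.065 m.
v = √(2g·h_v) = √(2 × 9.81 × 0.065) = 1.13 m/s.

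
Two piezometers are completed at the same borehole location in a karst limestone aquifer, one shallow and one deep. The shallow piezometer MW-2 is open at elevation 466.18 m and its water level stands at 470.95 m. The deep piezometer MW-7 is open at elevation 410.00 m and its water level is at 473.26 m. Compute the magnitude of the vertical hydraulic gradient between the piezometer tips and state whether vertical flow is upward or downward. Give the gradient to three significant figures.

Total head at MW-2: h = 470.95 m (water level in the standpipe).
Total head at MW-7: h = 473.26 m.
Δh = h(MW-2) − h(MW-7) = 470.95 − 473.26 = -2.31 m.
Vertical separation Δz = 466.18 − 410.00 = 56.18 m.
|i_v| = |Δh| / Δz = 2.31 / 56.18 = 0.0411.
Head is higher in the deep piezometer, so vertical flow is upward (discharge condition).

|i_v| ≈ 0.0411; vertical flow is upward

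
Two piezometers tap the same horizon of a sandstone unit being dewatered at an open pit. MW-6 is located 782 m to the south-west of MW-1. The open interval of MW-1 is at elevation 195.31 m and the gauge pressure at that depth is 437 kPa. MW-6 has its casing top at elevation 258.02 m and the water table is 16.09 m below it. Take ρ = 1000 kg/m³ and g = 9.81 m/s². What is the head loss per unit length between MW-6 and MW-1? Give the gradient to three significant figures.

Pressure head at MW-1: ψ = P/(ρg) = 437×1000 / (1000 × 9.81) = 44.55 m.
Total head at MW-1: h = z + ψ = 195.31 + 44.55 = 239.86 m.
Total head at MW-6: h = 258.02 − 16.09 = 241.93 m.
Head difference: h(MW-1) − h(MW-6) = 239.86 − 241.93 = -2.07 m.
Hydraulic gradient: i = |Δh| / L = 2.07 / 782 = 0.00265.

i ≈ 0.00265 m/m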